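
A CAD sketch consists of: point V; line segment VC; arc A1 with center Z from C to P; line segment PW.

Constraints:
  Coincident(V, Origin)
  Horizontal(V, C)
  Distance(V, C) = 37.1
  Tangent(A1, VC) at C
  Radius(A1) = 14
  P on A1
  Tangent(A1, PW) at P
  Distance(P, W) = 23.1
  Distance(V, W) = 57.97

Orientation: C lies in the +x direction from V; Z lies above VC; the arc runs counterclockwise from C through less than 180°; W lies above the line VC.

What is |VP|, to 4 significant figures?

53.65

Checks: |ZP| = 14.00 ✓; ∠(ZP, PW) = 90.00° ✓; |PW| = 23.10 ✓; |VW| = 57.97 ✓.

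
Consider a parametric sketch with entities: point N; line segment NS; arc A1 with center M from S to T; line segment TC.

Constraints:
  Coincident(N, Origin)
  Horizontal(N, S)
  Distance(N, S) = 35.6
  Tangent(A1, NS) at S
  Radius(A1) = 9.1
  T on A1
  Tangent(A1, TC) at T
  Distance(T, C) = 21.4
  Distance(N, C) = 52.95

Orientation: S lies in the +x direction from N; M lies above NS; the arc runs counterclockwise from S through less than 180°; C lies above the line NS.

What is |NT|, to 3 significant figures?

45.7

Checks: N = (0.00, 0.00) ✓; ∠(MS, SN) = 90.00° ✓; |MT| = 9.100 ✓; ∠(MT, TC) = 90.00° ✓; |TC| = 21.40 ✓; |NC| = 52.95 ✓.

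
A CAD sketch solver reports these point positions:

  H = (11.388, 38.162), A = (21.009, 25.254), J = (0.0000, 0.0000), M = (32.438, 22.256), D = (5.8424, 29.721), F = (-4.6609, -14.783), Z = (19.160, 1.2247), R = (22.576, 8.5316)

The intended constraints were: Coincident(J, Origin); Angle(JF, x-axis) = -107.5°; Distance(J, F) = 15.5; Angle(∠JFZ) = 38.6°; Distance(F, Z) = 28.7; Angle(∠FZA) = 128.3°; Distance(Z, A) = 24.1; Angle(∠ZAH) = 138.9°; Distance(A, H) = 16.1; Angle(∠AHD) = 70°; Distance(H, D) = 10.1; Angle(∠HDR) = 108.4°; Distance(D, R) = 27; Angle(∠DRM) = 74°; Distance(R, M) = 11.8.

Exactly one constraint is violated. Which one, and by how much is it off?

Distance(R, M) = 11.8 — off by 5.10.

J = (0.00, 0.00) ✓; JF at -107.5° ✓; |JF| = 15.50 ✓; ∠JFZ = 38.60° ✓; |FZ| = 28.70 ✓; ∠FZA = 128.3° ✓; |ZA| = 24.10 ✓; ∠ZAH = 138.9° ✓; |AH| = 16.10 ✓; ∠AHD = 70.00° ✓; |HD| = 10.10 ✓; ∠HDR = 108.4° ✓; |DR| = 27.00 ✓; ∠DRM = 74.00° ✓; |RM| = 16.90 ✗.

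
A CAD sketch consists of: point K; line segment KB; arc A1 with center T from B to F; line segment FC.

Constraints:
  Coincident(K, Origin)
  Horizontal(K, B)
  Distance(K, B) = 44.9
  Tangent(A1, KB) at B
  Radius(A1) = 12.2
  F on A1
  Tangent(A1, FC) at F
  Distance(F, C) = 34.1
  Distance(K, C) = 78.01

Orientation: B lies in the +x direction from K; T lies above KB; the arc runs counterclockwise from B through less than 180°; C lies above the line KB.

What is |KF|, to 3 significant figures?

57.3

Checks: K = (0.00, 0.00) ✓; |TF| = 12.20 ✓; ∠(TF, FC) = 90.00° ✓; |FC| = 34.10 ✓; |KC| = 78.01 ✓.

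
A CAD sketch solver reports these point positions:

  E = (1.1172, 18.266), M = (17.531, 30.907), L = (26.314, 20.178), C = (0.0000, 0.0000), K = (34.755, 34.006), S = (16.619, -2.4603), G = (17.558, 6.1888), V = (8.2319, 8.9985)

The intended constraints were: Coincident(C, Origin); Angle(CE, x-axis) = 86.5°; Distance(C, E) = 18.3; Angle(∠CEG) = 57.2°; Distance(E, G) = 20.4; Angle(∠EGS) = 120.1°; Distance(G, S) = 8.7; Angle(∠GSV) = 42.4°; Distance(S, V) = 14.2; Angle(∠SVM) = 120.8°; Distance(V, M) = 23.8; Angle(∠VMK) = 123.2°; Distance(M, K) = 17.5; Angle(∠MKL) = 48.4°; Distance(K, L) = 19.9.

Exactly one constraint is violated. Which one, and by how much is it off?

Distance(K, L) = 19.9 — off by 3.70.

C = (0.00, 0.00) ✓; CE at 86.50° ✓; |CE| = 18.30 ✓; ∠CEG = 57.20° ✓; |EG| = 20.40 ✓; ∠EGS = 120.1° ✓; |GS| = 8.700 ✓; ∠GSV = 42.40° ✓; |SV| = 14.20 ✓; ∠SVM = 120.8° ✓; |VM| = 23.80 ✓; ∠VMK = 123.2° ✓; |MK| = 17.50 ✓; ∠MKL = 48.40° ✓; |KL| = 16.20 ✗.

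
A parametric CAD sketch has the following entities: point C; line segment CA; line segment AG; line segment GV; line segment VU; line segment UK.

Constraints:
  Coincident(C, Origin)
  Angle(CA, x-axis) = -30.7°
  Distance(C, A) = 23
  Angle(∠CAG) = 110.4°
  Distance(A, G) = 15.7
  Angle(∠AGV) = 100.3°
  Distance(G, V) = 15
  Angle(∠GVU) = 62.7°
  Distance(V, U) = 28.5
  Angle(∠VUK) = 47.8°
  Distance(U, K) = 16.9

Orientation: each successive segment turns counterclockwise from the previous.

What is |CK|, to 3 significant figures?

27.4

C is at the origin; CA runs at -30.7° with length 23.0, so A = (19.8, -11.7). ∠CAG = 110.4° gives AG at 38.9° from the x-axis; with |AG| = 15.7, G = (32.0, -1.88). ∠AGV = 100.3° gives GV at 119° from the x-axis; with |GV| = 15.0, V = (24.8, 11.3). ∠GVU = 62.7° gives VU at -124° from the x-axis; with |VU| = 28.5, U = (8.84, -12.3). ∠VUK = 47.8° gives UK at 8.10° from the x-axis; with |UK| = 16.9, K = (25.6, -9.93). Then |CK| = |K − C| = 27.4.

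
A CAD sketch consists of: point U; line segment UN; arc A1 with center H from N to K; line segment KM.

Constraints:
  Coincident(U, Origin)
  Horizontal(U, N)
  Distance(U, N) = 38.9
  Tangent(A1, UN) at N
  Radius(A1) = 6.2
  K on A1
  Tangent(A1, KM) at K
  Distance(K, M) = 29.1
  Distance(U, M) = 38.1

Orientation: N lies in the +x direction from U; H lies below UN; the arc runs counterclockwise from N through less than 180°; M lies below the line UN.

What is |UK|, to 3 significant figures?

33.4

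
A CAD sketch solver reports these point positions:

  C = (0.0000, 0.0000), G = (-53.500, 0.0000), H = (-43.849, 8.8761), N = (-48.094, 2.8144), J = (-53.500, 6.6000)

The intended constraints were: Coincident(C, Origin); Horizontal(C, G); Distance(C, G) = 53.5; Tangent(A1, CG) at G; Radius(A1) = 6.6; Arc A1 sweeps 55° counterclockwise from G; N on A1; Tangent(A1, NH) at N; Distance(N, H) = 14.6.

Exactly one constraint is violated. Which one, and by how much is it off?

Distance(N, H) = 14.6 — off by 7.20.

C = (0.00, 0.00) ✓; C.y = 0.00, G.y = 0.00 ✓; |CG| = 53.50 ✓; ∠(JG, GC) = 90.00° ✓; |JG| = 6.600 ✓; bearing(J→N) − bearing(J→G) = 55.00° ✓; |JN| = 6.600 ✓; ∠(JN, NH) = 90.00° ✓; |NH| = 7.400 ✗.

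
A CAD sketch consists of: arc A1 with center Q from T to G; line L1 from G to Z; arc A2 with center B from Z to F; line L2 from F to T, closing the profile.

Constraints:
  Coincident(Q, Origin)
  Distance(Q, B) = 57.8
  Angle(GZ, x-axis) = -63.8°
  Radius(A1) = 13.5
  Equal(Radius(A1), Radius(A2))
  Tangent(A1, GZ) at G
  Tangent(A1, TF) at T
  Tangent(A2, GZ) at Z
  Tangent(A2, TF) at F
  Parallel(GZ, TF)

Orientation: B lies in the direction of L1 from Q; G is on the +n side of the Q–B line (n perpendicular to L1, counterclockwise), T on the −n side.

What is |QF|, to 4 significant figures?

59.36

The slot axis is L1's direction at -63.8°, so u = (cos -63.8°, sin -63.8°) = (0.4415, -0.8973) and n = (−sin -63.8°, cos -63.8°) = (0.8973, 0.4415). Q is at the origin and B lies 57.8 along u from Q, so B = 57.8·u = (25.52, -51.86). Tangency of A1 to both parallel lines with radius 13.5 puts G and T at Q ± 13.5·n: G = (12.11, 5.960), T = (-12.11, -5.960). Equal radii place Z and F the same way about B: Z = B + 13.5·n = (37.63, -45.90), F = B − 13.5·n = (13.41, -57.82). Then |QF| = |F − Q| = 59.36.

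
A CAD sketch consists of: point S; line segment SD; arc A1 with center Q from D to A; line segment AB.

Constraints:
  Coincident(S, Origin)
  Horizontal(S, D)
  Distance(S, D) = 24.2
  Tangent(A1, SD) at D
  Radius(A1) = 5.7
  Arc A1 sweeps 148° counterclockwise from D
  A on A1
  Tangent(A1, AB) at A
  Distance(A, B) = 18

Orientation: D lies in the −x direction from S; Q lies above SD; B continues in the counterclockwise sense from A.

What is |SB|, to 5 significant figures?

41.606

On A1, D sits at bearing -90° from Q; a 148° counterclockwise sweep puts A at bearing 58°, so A = Q + 5.7·(cos 58°, sin 58°) = (-21.179, 10.534). A1 meets AB tangentially, so QA is at right angles to AB, so AB runs along (−sin 58°, cos 58°); with |AB| = 18.0, B = (-36.444, 20.072). Then |SB| = |B − S| = 41.606.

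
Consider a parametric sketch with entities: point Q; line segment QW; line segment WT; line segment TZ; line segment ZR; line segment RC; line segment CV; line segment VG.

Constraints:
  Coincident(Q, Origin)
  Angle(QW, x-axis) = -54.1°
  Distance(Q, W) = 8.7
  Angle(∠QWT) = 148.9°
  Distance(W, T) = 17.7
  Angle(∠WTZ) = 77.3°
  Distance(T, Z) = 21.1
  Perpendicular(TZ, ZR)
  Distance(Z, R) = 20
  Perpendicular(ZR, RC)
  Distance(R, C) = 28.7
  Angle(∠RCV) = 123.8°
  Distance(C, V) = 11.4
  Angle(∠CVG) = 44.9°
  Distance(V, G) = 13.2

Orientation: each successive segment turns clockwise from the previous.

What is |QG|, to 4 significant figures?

15.10

∠RCV = 123.8° gives CV at -64.10° from the x-axis; with |CV| = 11.4, V = (21.84, -16.17). ∠CVG = 44.9° gives VG at 160.8° from the x-axis; with |VG| = 13.2, G = (9.373, -11.83). Then |QG| = |G − Q| = 15.10.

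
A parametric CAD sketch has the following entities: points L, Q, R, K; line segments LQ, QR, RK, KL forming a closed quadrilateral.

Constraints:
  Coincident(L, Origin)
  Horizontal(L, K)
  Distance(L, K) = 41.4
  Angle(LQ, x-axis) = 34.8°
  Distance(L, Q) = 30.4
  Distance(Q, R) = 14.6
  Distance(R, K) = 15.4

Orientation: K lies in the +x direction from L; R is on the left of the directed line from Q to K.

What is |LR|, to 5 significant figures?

42.269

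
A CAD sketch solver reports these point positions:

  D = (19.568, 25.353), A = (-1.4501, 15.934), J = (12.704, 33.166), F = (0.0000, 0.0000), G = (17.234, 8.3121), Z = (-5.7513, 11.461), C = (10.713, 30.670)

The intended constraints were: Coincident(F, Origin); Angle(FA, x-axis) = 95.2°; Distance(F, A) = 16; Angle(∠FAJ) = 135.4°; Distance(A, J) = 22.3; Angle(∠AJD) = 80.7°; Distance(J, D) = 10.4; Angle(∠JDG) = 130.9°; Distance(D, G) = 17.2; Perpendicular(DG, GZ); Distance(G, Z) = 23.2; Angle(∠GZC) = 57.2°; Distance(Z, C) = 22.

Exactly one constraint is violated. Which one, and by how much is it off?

Distance(Z, C) = 22 — off by 3.30.

F = (0.00, 0.00) ✓; FA at 95.20° ✓; |FA| = 16.00 ✓; ∠FAJ = 135.4° ✓; |AJ| = 22.30 ✓; ∠AJD = 80.70° ✓; |JD| = 10.40 ✓; ∠JDG = 130.9° ✓; |DG| = 17.20 ✓; ∠(DG, GZ) = 90.00° ✓; |GZ| = 23.20 ✓; ∠GZC = 57.20° ✓; |ZC| = 25.30 ✗.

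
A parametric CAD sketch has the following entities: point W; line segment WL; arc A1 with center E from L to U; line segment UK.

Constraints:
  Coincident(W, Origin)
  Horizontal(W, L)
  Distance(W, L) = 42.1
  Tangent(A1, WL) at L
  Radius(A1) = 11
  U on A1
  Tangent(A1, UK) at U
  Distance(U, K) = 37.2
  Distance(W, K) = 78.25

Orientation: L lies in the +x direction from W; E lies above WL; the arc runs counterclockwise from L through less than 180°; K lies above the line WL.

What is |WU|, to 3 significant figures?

52.7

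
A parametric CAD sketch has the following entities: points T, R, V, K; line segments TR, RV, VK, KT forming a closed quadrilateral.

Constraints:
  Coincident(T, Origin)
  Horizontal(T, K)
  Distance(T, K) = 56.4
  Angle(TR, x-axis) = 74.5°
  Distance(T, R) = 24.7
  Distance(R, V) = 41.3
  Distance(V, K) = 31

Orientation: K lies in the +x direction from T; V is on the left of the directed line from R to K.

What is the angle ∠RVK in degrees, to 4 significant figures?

98.53°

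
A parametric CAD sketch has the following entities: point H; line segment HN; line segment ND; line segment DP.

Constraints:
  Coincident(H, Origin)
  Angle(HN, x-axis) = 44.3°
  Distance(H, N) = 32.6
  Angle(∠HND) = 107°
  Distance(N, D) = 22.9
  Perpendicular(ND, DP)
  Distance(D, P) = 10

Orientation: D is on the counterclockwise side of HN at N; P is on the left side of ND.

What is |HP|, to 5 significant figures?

38.732

H is at the origin; HN runs at 44.3° with length 32.6, so N = 32.6·(cos 44.3°, sin 44.3°) = (23.332, 22.768). ∠HND = 107.0°, so ND runs at 44.3° + (180° − 107.0°) = 117.30° from the x-axis; with |ND| = 22.9, D = N + 22.9·(cos 117.30°, sin 117.30°) = (12.829, 43.118). ND ⟂ DP; with |DP| = 10.0 on the left of ND, P = D + 10.0·(-0.88862, -0.45865) = (3.9423, 38.531). Then |HP| = |P − H| = 38.732.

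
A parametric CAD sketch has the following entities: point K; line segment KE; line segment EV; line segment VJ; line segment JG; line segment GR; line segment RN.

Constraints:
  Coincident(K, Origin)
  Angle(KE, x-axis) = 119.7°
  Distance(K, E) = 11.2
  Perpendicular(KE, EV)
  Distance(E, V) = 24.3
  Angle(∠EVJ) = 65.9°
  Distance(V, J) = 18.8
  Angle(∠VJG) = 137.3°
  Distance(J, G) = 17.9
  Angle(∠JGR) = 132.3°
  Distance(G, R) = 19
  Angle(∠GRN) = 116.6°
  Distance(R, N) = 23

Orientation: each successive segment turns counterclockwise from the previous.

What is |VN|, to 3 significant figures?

42.8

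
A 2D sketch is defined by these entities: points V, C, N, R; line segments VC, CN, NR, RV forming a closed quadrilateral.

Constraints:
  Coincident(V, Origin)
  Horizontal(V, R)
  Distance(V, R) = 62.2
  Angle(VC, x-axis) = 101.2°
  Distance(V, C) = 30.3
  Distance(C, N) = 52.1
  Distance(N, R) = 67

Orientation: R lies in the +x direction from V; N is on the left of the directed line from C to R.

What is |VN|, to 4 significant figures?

70.93

V is at the origin; V and R share the same y with |VR| = 62.2 and R in +x, so R = (62.2, 0). VC runs at 101.2° with |VC| = 30.3, so C = (-5.885, 29.72). N is determined by |CN| = 52.1 and |NR| = 67.0 together: it lies at the intersection of circle(C, 52.1) and circle(R, 67.0). With |CR| = 74.29, the foot of the radical line on CR is 25.20 from C and the perpendicular offset is √(52.1² − 25.20²) = 45.60. Taking the left-of-CR solution: N = (35.46, 61.43).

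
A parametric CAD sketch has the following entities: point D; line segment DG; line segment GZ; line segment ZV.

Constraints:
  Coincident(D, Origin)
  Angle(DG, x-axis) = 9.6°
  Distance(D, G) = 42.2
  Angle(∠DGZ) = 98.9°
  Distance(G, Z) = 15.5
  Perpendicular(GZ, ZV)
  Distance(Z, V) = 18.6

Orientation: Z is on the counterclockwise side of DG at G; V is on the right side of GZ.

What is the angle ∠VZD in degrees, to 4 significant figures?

152.1°

∠DGZ = 98.9°, so GZ runs at 9.6° + (180° − 98.9°) = 90.70° from the x-axis; with |GZ| = 15.5, Z = G + 15.5·(cos 90.70°, sin 90.70°) = (41.42, 22.54). The perpendicularity gives ZV at right angles to GZ; with |ZV| = 18.6 on the right of GZ, V = Z + 18.6·(0.9999, 0.01222) = (60.02, 22.76). Then cos ∠VZD = ZV·ZD / (|ZV||ZD|), giving 152.1°.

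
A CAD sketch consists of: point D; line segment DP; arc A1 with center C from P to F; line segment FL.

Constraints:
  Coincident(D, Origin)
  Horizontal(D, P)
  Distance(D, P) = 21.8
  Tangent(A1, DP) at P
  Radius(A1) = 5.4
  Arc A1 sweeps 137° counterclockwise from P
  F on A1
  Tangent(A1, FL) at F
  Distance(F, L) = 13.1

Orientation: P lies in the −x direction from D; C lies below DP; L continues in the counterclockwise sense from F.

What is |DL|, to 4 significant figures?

24.23

On A1, P sits at bearing 90° from C; a 137° counterclockwise sweep puts F at bearing 227°, so F = C + 5.4·(cos 227°, sin 227°) = (-25.48, -9.349). Since A1 is tangent to FL there, CF ⟂ FL, so FL runs along (−sin 227°, cos 227°); with |FL| = 13.1, L = (-15.90, -18.28). Then |DL| = |L − D| = 24.23.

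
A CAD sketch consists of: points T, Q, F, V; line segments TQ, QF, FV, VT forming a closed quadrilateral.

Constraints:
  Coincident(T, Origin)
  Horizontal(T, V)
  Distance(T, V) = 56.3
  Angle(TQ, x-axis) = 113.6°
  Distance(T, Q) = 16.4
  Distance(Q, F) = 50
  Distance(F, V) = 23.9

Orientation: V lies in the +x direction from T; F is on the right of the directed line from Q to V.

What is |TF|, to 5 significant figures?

37.504

T is at the origin; TV is horizontal with |TV| = 56.3 and V in +x, so V = (56.3, 0). TQ runs at 113.6° with |TQ| = 16.4, so Q = (-6.5657, 15.028). F is determined by |QF| = 50.0 and |FV| = 23.9 together: it lies at the intersection of circle(Q, 50.0) and circle(V, 23.9). With |QV| = 64.637, the foot of the radical line on QV is 47.239 from Q and the perpendicular offset is √(50.0² − 47.239²) = 16.386. Taking the right-of-QV solution: F = (35.569, -11.892).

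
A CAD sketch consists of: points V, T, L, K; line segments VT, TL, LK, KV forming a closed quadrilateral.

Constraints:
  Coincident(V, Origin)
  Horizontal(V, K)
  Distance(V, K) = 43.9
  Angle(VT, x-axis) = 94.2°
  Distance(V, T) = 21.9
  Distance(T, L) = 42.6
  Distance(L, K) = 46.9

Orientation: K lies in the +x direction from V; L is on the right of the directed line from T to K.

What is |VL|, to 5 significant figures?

20.701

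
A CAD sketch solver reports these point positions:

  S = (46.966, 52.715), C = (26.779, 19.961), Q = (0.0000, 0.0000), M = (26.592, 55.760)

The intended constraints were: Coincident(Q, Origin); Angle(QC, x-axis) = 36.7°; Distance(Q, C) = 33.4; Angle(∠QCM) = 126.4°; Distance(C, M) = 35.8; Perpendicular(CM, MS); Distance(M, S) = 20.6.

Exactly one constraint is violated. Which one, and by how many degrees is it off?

Perpendicular(CM, MS) — off by 8.80°.

Q = (0.00, 0.00) ✓; QC at 36.70° ✓; |QC| = 33.40 ✓; ∠QCM = 126.4° ✓; |CM| = 35.80 ✓; ∠(CM, MS) = 98.80° ✗; |MS| = 20.60 ✓.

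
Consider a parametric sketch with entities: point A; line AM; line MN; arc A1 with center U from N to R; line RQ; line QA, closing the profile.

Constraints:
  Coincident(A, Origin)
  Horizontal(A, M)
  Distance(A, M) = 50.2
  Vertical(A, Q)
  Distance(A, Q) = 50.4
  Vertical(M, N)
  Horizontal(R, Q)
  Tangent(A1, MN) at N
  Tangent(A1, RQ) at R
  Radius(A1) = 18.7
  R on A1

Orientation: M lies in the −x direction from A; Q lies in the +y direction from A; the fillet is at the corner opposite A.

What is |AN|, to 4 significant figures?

59.37

The virtual corner opposite A is at (-50.20, 50.40). Since A1 is tangent to MN there, UN ⟂ MN and since A1 is tangent to RQ there, UR ⟂ RQ, with radius 18.7, so the center U sits 18.7 in from both sides at U = (-31.50, 31.70). That places the tangent points at N = (-50.20, 31.70) on MN and R = (-31.50, 50.40) on RQ. Then |AN| = |N − A| = 59.37.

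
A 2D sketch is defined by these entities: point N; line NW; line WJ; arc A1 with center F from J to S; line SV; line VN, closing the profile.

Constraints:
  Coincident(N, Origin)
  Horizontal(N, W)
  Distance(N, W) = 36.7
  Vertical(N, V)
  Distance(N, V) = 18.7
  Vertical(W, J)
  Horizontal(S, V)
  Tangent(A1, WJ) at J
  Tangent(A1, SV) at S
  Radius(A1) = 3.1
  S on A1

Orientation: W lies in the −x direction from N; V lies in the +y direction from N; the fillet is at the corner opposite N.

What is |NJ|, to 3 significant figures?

39.9

N is at the origin; NW is horizontal with |NW| = 36.7 and W on the −x side, so W = (-36.7, 0.00). NV is vertical with |NV| = 18.7 and V on the +y side, so V = (0.00, 18.7). The virtual corner opposite N is at (-36.7, 18.7). Since A1 is tangent to WJ there, FJ ⟂ WJ and the tangent condition forces FS to be normal to SV, with radius 3.1, so the center F sits 3.1 in from both sides at F = (-33.6, 15.6). That places the tangent points at J = (-36.7, 15.6) on WJ and S = (-33.6, 18.7) on SV. Then |NJ| = |J − N| = 39.9.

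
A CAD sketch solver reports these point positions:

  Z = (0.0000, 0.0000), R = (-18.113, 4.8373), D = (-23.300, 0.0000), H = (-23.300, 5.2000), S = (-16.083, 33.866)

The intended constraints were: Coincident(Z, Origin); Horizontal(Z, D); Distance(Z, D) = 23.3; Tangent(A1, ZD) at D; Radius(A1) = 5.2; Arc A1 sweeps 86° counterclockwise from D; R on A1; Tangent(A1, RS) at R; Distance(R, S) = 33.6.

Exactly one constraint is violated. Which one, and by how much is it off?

Distance(R, S) = 33.6 — off by 4.50.

Z = (0.00, 0.00) ✓; Z.y = 0.00, D.y = 0.00 ✓; |ZD| = 23.30 ✓; ∠(HD, DZ) = 90.00° ✓; |HD| = 5.200 ✓; bearing(H→R) − bearing(H→D) = 86.00° ✓; |HR| = 5.200 ✓; ∠(HR, RS) = 90.00° ✓; |RS| = 29.10 ✗.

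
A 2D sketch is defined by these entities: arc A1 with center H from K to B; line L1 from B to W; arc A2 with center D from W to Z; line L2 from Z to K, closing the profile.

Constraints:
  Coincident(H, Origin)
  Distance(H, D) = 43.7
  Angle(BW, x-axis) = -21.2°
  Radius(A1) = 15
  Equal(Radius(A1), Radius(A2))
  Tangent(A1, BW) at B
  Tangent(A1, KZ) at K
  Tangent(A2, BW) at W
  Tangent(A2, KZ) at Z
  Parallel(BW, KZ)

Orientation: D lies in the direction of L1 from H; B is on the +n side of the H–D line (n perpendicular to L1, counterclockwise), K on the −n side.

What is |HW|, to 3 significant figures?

46.2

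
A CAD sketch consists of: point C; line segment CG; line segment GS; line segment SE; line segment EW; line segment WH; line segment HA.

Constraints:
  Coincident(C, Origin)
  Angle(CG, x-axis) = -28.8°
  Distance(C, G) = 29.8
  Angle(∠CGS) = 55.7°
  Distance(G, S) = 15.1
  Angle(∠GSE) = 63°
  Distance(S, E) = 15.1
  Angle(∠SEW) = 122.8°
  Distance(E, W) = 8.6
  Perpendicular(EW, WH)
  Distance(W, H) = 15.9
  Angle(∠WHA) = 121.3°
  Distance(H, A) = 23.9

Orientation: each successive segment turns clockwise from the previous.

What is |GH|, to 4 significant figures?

2.432

C is at the origin; CG runs at -28.8° with length 29.8, so G = (26.11, -14.36). ∠CGS = 55.7° gives GS at -153.1° from the x-axis; with |GS| = 15.1, S = (12.65, -21.19). ∠GSE = 63.0° gives SE at 89.90° from the x-axis; with |SE| = 15.1, E = (12.67, -6.088). ∠SEW = 122.8° gives EW at 32.70° from the x-axis; with |EW| = 8.6, W = (19.91, -1.442). EW ⟂ WH, so WH runs at -57.30°; with |WH| = 15.9, H = (28.50, -14.82). Then |GH| = |H − G| = 2.432.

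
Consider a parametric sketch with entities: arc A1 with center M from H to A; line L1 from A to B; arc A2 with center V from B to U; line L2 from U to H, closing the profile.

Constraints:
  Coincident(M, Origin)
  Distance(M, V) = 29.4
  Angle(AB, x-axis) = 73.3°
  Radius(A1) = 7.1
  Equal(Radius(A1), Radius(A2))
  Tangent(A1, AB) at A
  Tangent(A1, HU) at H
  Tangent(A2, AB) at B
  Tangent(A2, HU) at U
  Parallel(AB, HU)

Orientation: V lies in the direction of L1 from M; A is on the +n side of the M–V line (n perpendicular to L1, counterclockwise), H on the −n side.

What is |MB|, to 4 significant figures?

30.25

The slot axis is L1's direction at 73.3°, so u = (cos 73.3°, sin 73.3°) = (0.2874, 0.9578) and n = (−sin 73.3°, cos 73.3°) = (-0.9578, 0.2874). M is at the origin and V lies 29.4 along u from M, so V = 29.4·u = (8.448, 28.16). Tangency of A1 to both parallel lines with radius 7.1 puts A and H at M ± 7.1·n: A = (-6.801, 2.040), H = (6.801, -2.040). Equal radii place B and U the same way about V: B = V + 7.1·n = (1.648, 30.20), U = V − 7.1·n = (15.25, 26.12). Then |MB| = |B − M| = 30.25.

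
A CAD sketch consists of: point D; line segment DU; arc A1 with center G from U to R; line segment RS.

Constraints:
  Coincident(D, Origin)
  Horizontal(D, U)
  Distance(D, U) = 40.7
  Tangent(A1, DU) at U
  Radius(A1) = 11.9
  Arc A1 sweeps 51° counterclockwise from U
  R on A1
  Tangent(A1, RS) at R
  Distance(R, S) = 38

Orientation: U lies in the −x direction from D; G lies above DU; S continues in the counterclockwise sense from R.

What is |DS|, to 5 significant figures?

34.770

On A1, U sits at bearing -90° from G; a 51° counterclockwise sweep puts R at bearing -39°, so R = G + 11.9·(cos -39°, sin -39°) = (-31.452, 4.4111). The tangent condition forces GR to be normal to RS, so RS runs along (−sin -39°, cos -39°); with |RS| = 38.0, S = (-7.5378, 33.943). Then |DS| = |S − D| = 34.770.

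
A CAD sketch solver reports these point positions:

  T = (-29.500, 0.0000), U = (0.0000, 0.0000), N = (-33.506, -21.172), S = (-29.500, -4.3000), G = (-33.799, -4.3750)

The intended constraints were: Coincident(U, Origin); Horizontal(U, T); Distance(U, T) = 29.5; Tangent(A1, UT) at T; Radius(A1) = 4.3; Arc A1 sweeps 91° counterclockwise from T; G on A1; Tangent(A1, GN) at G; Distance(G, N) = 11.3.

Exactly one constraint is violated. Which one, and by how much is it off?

Distance(G, N) = 11.3 — off by 5.50.

U = (0.00, 0.00) ✓; U.y = 0.00, T.y = 0.00 ✓; |UT| = 29.50 ✓; ∠(ST, TU) = 90.00° ✓; |ST| = 4.300 ✓; bearing(S→G) − bearing(S→T) = 91.00° ✓; |SG| = 4.300 ✓; ∠(SG, GN) = 90.00° ✓; |GN| = 16.80 ✗.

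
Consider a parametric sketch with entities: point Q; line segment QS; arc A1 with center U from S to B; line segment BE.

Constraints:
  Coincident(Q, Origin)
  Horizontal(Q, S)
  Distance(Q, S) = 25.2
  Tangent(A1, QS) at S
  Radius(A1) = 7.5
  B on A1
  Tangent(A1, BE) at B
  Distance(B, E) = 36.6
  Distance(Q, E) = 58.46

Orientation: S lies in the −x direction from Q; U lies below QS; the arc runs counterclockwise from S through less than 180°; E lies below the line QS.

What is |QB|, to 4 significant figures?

32.95

Checks: |UB| = 7.500 ✓; ∠(UB, BE) = 90.00° ✓; |BE| = 36.60 ✓; |QE| = 58.46 ✓.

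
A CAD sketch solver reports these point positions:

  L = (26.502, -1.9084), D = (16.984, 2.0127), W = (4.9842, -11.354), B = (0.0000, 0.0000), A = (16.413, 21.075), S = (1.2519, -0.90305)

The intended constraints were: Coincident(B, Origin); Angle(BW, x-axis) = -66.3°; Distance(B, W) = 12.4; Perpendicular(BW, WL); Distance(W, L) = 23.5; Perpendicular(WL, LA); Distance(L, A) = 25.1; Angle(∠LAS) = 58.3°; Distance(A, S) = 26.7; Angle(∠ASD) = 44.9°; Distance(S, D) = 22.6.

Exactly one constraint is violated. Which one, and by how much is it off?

Distance(S, D) = 22.6 — off by 6.60.

B = (0.00, 0.00) ✓; BW at -66.30° ✓; |BW| = 12.40 ✓; ∠(BW, WL) = 90.00° ✓; |WL| = 23.50 ✓; ∠(WL, LA) = 90.00° ✓; |LA| = 25.10 ✓; ∠LAS = 58.30° ✓; |AS| = 26.70 ✓; ∠ASD = 44.90° ✓; |SD| = 16.00 ✗.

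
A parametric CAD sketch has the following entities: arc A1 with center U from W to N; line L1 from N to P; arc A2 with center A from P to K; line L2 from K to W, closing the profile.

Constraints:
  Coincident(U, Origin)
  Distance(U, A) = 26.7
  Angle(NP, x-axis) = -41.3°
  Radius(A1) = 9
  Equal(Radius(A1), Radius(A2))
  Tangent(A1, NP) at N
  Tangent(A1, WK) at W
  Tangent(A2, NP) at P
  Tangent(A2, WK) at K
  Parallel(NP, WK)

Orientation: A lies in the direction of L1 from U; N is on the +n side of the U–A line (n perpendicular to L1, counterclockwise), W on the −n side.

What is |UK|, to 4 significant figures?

28.18

Tangency of A1 to both parallel lines with radius 9.0 puts N and W at U ± 9.0·n: N = (5.940, 6.761), W = (-5.940, -6.761). Equal radii place P and K the same way about A: P = A + 9.0·n = (26.00, -10.86), K = A − 9.0·n = (14.12, -24.38). Then |UK| = |K − U| = 28.18.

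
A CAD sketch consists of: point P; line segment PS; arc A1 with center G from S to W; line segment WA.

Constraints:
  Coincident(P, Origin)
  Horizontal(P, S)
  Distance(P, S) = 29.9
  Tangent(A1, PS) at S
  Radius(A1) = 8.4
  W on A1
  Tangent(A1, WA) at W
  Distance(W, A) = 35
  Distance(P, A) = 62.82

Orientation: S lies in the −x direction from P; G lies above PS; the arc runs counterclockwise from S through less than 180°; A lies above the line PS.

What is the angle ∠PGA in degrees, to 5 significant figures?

138.96°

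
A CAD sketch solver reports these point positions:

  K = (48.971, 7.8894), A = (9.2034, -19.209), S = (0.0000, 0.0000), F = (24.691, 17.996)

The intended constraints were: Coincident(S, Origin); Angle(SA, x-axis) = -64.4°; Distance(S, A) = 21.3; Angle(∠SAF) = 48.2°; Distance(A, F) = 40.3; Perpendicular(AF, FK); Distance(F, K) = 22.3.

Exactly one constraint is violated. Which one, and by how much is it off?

Distance(F, K) = 22.3 — off by 4.00.

S = (0.00, 0.00) ✓; SA at -64.40° ✓; |SA| = 21.30 ✓; ∠SAF = 48.20° ✓; |AF| = 40.30 ✓; ∠(AF, FK) = 90.00° ✓; |FK| = 26.30 ✗.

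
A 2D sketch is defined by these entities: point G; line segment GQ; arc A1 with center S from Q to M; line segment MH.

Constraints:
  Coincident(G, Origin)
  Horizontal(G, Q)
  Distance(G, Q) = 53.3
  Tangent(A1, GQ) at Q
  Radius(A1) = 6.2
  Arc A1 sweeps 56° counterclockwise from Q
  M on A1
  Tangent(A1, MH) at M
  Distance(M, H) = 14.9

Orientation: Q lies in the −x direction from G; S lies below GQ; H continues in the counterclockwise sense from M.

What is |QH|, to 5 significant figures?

20.226

G is at the origin; G and Q share the same y with |GQ| = 53.3 and Q on the −x side, so Q = (-53.300, 0.0000). Tangency of A1 to GQ means the radius SQ is perpendicular to GQ, so S = Q + (0, -6.2) = (-53.300, -6.2000). On A1, Q sits at bearing 90° from S; a 56° counterclockwise sweep puts M at bearing 146°, so M = S + 6.2·(cos 146°, sin 146°) = (-58.440, -2.7330). Tangency of A1 to MH means the radius SM is perpendicular to MH, so MH runs along (−sin 146°, cos 146°); with |MH| = 14.9, H = (-66.772, -15.086). Then |QH| = |H − Q| = 20.226.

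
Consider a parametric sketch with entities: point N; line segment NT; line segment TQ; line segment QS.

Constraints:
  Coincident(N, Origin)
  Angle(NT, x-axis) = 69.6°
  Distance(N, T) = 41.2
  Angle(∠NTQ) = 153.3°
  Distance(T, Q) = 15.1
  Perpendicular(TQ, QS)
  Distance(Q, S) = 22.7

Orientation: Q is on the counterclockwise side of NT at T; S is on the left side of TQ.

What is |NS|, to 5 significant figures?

52.076

∠NTQ = 153.3°, so TQ runs at 69.6° + (180° − 153.3°) = 96.300° from the x-axis; with |TQ| = 15.1, Q = T + 15.1·(cos 96.300°, sin 96.300°) = (12.704, 53.625). TQ is perpendicular to QS; with |QS| = 22.7 on the left of TQ, S = Q + 22.7·(-0.99396, -0.10973) = (-9.8587, 51.134). Then |NS| = |S − N| = 52.076.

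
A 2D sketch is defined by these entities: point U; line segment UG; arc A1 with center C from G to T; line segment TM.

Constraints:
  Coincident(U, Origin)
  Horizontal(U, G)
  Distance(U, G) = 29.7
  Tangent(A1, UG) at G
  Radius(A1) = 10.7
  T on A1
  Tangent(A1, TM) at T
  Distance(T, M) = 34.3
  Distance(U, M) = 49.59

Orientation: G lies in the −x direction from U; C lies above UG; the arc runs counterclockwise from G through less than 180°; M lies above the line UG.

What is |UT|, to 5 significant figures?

21.982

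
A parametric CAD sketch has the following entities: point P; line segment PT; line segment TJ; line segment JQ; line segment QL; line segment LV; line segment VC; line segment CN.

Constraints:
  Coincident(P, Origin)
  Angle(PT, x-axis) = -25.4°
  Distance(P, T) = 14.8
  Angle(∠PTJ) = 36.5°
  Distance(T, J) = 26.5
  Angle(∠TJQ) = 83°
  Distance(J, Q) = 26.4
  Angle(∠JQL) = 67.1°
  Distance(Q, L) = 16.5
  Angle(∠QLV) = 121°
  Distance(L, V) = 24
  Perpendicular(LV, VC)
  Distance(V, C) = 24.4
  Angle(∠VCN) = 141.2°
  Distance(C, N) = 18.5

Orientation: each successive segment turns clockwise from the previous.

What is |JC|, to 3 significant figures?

9.12

∠QLV = 121.0° gives LV at -77.8° from the x-axis; with |LV| = 24.0, V = (6.17, -13.9). LV ⟂ VC, so VC runs at -168°; with |VC| = 24.4, C = (-17.7, -19.0). Then |JC| = |C − J| = 9.12.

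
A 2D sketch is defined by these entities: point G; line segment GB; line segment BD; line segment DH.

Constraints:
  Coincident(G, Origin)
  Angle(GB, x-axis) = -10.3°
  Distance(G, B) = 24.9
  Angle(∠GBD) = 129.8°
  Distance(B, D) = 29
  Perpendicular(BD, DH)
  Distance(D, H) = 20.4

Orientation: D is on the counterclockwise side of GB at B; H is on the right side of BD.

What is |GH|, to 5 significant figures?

59.851

G is at the origin; GB runs at -10.3° with length 24.9, so B = 24.9·(cos -10.3°, sin -10.3°) = (24.499, -4.4522). ∠GBD = 129.8°, so BD runs at -10.3° + (180° − 129.8°) = 39.900° from the x-axis; with |BD| = 29.0, D = B + 29.0·(cos 39.900°, sin 39.900°) = (46.747, 14.150). BD ⟂ DH; with |DH| = 20.4 on the right of BD, H = D + 20.4·(0.64145, -0.76717) = (59.832, -1.5003). Then |GH| = |H − G| = 59.851.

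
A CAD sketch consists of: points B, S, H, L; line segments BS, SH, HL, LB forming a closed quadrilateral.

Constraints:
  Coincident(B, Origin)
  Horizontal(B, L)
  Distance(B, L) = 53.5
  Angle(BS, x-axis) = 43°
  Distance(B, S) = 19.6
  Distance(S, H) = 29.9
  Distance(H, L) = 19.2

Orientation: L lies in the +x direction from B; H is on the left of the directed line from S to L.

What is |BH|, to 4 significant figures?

47.11

Checks: B.y = 0.00, L.y = 0.00 ✓; |SH| = 29.90 ✓; |HL| = 19.20 ✓.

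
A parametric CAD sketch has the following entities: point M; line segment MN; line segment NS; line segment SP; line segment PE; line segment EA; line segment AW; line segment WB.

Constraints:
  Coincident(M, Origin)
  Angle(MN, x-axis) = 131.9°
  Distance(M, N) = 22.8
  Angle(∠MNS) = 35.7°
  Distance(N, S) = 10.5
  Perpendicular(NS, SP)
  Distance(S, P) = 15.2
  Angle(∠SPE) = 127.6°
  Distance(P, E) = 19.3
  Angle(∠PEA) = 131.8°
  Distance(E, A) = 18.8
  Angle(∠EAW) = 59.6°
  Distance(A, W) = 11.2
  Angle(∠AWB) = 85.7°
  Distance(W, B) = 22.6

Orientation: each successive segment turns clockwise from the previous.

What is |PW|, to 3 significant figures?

26.4

∠PEA = 131.8° gives EA at 157° from the x-axis; with |EA| = 18.8, A = (-43.0, -1.00). ∠EAW = 59.6° gives AW at 36.6° from the x-axis; with |AW| = 11.2, W = (-34.0, 5.68). Then |PW| = |W − P| = 26.4.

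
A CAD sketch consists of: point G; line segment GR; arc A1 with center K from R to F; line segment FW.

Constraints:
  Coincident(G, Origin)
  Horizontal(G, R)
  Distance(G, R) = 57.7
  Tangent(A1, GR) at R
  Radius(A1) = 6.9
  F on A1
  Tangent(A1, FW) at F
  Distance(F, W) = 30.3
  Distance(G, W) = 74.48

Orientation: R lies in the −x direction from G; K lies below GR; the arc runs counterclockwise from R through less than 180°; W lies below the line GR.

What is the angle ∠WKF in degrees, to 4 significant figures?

77.17°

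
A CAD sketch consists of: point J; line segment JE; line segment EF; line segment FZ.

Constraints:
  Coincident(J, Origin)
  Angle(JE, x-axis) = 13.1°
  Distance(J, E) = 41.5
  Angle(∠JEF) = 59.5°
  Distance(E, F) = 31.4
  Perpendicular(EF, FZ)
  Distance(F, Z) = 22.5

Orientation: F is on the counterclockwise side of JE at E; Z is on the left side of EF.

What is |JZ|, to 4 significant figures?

16.81

∠JEF = 59.5°, so EF runs at 13.1° + (180° − 59.5°) = 133.6° from the x-axis; with |EF| = 31.4, F = E + 31.4·(cos 133.6°, sin 133.6°) = (18.77, 32.15). The perpendicularity gives FZ at right angles to EF; with |FZ| = 22.5 on the left of EF, Z = F + 22.5·(-0.7242, -0.6896) = (2.472, 16.63). Then |JZ| = |Z − J| = 16.81.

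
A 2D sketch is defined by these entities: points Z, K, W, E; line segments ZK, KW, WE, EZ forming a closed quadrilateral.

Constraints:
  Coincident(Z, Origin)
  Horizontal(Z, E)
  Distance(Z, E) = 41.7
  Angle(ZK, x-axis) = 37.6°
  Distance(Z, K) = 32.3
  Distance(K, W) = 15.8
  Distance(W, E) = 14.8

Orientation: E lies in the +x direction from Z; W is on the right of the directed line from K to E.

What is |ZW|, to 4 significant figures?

27.75

Z is at the origin; ZE is horizontal with |ZE| = 41.7 and E in +x, so E = (41.7, 0). ZK runs at 37.6° with |ZK| = 32.3, so K = (25.59, 19.71). W is determined by |KW| = 15.8 and |WE| = 14.8 together: it lies at the intersection of circle(K, 15.8) and circle(E, 14.8). With |KE| = 25.45, the foot of the radical line on KE is 13.33 from K and the perpendicular offset is √(15.8² − 13.33²) = 8.486. Taking the right-of-KE solution: W = (27.46, 4.018).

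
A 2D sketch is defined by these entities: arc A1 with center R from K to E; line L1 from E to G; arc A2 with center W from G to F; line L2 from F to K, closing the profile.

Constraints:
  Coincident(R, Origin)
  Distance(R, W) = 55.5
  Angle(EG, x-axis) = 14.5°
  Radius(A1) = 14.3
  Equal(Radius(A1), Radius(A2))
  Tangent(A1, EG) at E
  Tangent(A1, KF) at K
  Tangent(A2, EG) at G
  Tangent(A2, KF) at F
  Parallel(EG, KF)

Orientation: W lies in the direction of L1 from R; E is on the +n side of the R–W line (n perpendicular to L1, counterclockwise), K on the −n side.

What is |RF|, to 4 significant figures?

57.31

The slot axis is L1's direction at 14.5°, so u = (cos 14.5°, sin 14.5°) = (0.9681, 0.2504) and n = (−sin 14.5°, cos 14.5°) = (-0.2504, 0.9681). R is at the origin and W lies 55.5 along u from R, so W = 55.5·u = (53.73, 13.90). Tangency of A1 to both parallel lines with radius 14.3 puts E and K at R ± 14.3·n: E = (-3.580, 13.84), K = (3.580, -13.84). Equal radii place G and F the same way about W: G = W + 14.3·n = (50.15, 27.74), F = W − 14.3·n = (57.31, 0.05158). Then |RF| = |F − R| = 57.31.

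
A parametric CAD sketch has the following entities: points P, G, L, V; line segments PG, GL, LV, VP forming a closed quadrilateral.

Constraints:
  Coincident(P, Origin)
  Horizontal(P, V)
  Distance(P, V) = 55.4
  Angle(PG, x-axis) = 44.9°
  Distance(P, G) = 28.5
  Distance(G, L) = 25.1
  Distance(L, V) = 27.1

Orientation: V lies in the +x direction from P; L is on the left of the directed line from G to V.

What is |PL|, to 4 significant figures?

51.29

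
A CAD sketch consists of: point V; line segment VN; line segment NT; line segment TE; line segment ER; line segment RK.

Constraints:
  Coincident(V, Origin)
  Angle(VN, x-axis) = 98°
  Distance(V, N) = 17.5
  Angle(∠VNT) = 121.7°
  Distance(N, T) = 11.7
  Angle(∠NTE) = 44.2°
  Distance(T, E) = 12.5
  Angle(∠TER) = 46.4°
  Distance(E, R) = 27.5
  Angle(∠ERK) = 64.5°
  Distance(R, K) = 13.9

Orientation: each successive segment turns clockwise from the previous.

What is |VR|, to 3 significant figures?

35.6

V is at the origin; VN runs at 98.0° with length 17.5, so N = (-2.44, 17.3). ∠VNT = 121.7° gives NT at 39.7° from the x-axis; with |NT| = 11.7, T = (6.57, 24.8). ∠NTE = 44.2° gives TE at -96.1° from the x-axis; with |TE| = 12.5, E = (5.24, 12.4). ∠TER = 46.4° gives ER at 130° from the x-axis; with |ER| = 27.5, R = (-12.5, 33.3). Then |VR| = |R − V| = 35.6.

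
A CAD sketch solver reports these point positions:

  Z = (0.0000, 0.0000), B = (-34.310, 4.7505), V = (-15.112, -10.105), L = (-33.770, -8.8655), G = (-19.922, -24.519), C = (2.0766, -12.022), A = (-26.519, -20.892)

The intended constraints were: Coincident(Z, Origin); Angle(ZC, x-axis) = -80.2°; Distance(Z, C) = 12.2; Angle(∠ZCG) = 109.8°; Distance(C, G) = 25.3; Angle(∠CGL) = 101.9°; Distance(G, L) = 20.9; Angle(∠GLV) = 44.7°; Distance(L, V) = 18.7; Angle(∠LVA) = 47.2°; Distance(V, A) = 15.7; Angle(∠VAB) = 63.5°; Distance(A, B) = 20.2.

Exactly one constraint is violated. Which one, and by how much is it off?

Distance(A, B) = 20.2 — off by 6.60.

Z = (0.00, 0.00) ✓; ZC at -80.20° ✓; |ZC| = 12.20 ✓; ∠ZCG = 109.8° ✓; |CG| = 25.30 ✓; ∠CGL = 101.9° ✓; |GL| = 20.90 ✓; ∠GLV = 44.70° ✓; |LV| = 18.70 ✓; ∠LVA = 47.20° ✓; |VA| = 15.70 ✓; ∠VAB = 63.50° ✓; |AB| = 26.80 ✗.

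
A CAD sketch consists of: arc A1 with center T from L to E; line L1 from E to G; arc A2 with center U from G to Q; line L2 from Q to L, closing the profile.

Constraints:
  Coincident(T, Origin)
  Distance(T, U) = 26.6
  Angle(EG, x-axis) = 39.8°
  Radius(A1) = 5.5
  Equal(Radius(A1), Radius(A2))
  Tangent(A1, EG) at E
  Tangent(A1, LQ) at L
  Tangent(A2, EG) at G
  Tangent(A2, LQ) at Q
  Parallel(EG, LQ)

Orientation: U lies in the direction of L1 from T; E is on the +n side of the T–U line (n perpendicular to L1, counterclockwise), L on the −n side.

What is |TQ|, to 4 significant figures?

27.16

The slot axis is L1's direction at 39.8°, so u = (cos 39.8°, sin 39.8°) = (0.7683, 0.6401) and n = (−sin 39.8°, cos 39.8°) = (-0.6401, 0.7683). T is at the origin and U lies 26.6 along u from T, so U = 26.6·u = (20.44, 17.03). Tangency of A1 to both parallel lines with radius 5.5 puts E and L at T ± 5.5·n: E = (-3.521, 4.226), L = (3.521, -4.226). Equal radii place G and Q the same way about U: G = U + 5.5·n = (16.92, 21.25), Q = U − 5.5·n = (23.96, 12.80). Then |TQ| = |Q − T| = 27.16.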